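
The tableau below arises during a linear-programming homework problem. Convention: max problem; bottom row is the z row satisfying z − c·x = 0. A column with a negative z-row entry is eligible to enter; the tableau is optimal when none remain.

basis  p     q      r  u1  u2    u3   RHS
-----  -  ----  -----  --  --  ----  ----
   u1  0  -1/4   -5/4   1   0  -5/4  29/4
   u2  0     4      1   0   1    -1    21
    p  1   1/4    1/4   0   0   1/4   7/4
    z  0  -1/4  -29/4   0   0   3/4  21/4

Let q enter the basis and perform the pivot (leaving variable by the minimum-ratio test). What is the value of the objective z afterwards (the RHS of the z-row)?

105/16

Ratio test on column q — row 1: entry -1/4 ≤ 0; row 2: 21/4 = 21/4; row 3: (7/4)/(1/4) = 7. Minimum is 21/4 at row 2 (u2 leaves); pivot element 4.
Pivot on row 2; the z-row RHS becomes 21/4 − (-1/4)·(21/4) = 105/16.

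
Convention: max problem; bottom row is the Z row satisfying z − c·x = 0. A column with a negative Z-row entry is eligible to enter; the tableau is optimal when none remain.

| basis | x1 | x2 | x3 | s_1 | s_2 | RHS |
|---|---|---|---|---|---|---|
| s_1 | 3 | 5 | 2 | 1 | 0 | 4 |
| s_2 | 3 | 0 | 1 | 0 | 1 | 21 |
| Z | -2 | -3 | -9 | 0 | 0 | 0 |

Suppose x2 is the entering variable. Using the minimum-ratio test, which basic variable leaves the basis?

Column x2 entries and ratios — s_1: 4/5 = 4/5; s_2: 0 ≤ 0, skip.
Smallest ratio is 4/5 in the row of s_1, so s_1 leaves.

s_1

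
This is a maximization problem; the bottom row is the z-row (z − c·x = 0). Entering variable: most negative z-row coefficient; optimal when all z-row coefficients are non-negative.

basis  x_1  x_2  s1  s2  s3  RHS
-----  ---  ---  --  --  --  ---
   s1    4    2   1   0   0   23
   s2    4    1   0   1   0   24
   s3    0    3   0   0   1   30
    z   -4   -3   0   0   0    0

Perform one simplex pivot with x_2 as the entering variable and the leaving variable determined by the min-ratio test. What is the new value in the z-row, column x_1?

-4

Ratio test on column x_2 — row 1: 23/2 = 23/2; row 2: 24/1 = 24; row 3: 30/3 = 10. Minimum is 10 at row 3 (s3 leaves); pivot element 3.
Divide row 3 by 3; eliminate column x_2 from the other rows.
z-row update in column x_1: -4 − (-3)·0 = -4.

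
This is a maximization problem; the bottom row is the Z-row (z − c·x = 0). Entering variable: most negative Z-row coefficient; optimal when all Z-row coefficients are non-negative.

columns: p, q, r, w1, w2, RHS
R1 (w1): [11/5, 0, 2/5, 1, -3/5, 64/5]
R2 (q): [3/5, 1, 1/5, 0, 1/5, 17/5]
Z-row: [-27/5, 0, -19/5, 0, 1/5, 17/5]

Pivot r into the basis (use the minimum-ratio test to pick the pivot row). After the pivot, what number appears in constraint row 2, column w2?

Ratio test on column r — row 1: (64/5)/(2/5) = 32; row 2: (17/5)/(1/5) = 17. Minimum is 17 at row 2 (q leaves); pivot element 1/5.
Divide row 2 by 1/5; eliminate column r from the other rows.
In the new row 2, the w2 entry is the old entry divided by the pivot: (1/5)/(1/5) = 1.

1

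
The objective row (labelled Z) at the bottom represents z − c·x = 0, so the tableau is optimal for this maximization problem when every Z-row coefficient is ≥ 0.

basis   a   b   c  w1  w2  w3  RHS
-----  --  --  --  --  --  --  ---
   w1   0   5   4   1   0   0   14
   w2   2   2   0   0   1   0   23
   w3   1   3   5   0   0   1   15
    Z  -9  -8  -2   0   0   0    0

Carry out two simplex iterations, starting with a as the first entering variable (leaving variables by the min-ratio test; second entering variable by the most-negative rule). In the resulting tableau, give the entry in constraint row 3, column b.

2/5

Ratio test on column a — row 1: entry 0 ≤ 0; row 2: 23/2 = 23/2; row 3: 15/1 = 15. Minimum is 23/2 at row 2 (w2 leaves); pivot element 2.
Divide row 2 by 2; eliminate column a from the other rows.
Second iteration: most negative Z-row entry is -2 in column c, so c enters.
Ratio test on column c — row 1: 14/4 = 7/2; row 2: entry 0 ≤ 0; row 3: (7/2)/5 = 7/10. Minimum is 7/10 at row 3 (w3 leaves); pivot element 5.
Divide row 3 by 5; eliminate column c from the other rows.
After both pivots, the entry at constraint row 3, column b is 2/5.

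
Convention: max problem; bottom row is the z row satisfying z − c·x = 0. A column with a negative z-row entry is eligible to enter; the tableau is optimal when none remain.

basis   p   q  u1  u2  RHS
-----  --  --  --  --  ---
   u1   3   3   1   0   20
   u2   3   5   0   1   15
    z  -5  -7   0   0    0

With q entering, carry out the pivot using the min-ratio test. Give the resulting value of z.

21

Ratio test on column q — row 1: 20/3 = 20/3; row 2: 15/5 = 3. Minimum is 3 at row 2 (u2 leaves); pivot element 5.
Pivot on row 2; the z-row RHS becomes 0 − (-7)·3 = 21.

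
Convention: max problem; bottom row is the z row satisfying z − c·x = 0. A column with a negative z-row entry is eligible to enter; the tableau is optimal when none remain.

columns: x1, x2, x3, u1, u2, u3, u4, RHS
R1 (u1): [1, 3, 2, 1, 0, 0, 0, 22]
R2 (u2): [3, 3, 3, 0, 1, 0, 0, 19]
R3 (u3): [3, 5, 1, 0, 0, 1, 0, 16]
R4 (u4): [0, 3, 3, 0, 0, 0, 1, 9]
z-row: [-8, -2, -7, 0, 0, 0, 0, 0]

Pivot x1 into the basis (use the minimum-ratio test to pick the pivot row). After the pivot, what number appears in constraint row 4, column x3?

Ratio test on column x1 — row 1: 22/1 = 22; row 2: 19/3 = 19/3; row 3: 16/3 = 16/3; row 4: entry 0 ≤ 0. Minimum is 16/3 at row 3 (u3 leaves); pivot element 3.
Divide row 3 by 3; eliminate column x1 from the other rows.
Row 4 update in column x3: 3 − 0·(1/3) = 3.

3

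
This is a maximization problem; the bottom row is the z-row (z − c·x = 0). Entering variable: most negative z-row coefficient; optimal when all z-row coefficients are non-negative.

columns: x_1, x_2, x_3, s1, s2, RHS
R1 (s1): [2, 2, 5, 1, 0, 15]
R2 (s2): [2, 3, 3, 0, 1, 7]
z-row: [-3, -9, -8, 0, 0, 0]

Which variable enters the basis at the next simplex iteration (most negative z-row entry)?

x_2

Negative z-row entries: x_1: -3, x_2: -9, x_3: -8.
The most negative is -9 in column x_2, so x_2 enters.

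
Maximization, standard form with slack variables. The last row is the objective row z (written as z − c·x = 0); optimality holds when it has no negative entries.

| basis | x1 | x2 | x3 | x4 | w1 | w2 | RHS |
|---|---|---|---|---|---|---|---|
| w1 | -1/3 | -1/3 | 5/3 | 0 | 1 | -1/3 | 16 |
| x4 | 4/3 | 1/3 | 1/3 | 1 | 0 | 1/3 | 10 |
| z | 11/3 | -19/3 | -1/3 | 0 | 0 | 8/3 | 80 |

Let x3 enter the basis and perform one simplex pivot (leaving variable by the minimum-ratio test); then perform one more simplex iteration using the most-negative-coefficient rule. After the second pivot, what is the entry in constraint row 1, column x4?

Ratio test on column x3 — row 1: 16/(5/3) = 48/5; row 2: 10/(1/3) = 30. Minimum is 48/5 at row 1 (w1 leaves); pivot element 5/3.
Divide row 1 by 5/3; eliminate column x3 from the other rows.
Second iteration: most negative z-row entry is -32/5 in column x2, so x2 enters.
Ratio test on column x2 — row 1: entry -1/5 ≤ 0; row 2: (34/5)/(2/5) = 17. Minimum is 17 at row 2 (x4 leaves); pivot element 2/5.
Divide row 2 by 2/5; eliminate column x2 from the other rows.
After both pivots, the entry at constraint row 1, column x4 is 1/2.

1/2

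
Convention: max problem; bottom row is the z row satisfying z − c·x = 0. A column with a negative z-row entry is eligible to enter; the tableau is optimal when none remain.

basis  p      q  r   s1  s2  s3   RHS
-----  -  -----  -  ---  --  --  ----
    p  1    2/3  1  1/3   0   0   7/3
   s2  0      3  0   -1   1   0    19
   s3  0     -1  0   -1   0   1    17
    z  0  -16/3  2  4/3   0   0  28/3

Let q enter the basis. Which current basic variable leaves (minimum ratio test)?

Column q entries and ratios — p: (7/3)/(2/3) = 7/2; s2: 19/3 = 19/3; s3: -1 ≤ 0, skip.
Smallest ratio is 7/2 in the row of p, so p leaves.

p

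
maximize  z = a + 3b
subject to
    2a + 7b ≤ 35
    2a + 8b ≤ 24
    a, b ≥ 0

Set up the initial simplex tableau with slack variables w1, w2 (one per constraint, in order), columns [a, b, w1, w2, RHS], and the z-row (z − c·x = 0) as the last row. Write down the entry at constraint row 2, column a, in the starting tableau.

2

Constraint 2 has coefficient 2 on a.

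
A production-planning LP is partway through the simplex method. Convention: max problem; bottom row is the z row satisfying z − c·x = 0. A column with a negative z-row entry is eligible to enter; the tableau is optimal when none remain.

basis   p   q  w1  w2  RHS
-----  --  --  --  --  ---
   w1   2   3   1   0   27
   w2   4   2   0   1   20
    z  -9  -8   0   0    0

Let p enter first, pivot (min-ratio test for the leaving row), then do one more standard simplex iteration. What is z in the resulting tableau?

299/4

Ratio test on column p — row 1: 27/2 = 27/2; row 2: 20/4 = 5. Minimum is 5 at row 2 (w2 leaves); pivot element 4.
Pivot on row 2; the z-row RHS becomes 0 − (-9)·5 = 45.
Next entering variable (most negative z-row entry -7/2): q.
Ratio test on column q — row 1: 17/2 = 17/2; row 2: 5/(1/2) = 10. Minimum is 17/2 at row 1 (w1 leaves); pivot element 2.
After the second pivot the z-row RHS is 45 − (-7/2)·(17/2) = 299/4.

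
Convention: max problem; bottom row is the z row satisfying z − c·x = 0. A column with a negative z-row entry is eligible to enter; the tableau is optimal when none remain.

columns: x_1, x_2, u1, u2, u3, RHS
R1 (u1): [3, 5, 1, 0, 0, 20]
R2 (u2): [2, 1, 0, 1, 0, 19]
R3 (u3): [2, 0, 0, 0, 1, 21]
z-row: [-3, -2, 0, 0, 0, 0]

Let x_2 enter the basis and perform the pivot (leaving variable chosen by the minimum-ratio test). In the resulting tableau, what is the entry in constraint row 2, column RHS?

15

Ratio test on column x_2 — row 1: 20/5 = 4; row 2: 19/1 = 19; row 3: entry 0 ≤ 0. Minimum is 4 at row 1 (u1 leaves); pivot element 5.
Divide row 1 by 5; eliminate column x_2 from the other rows.
Row 2 update in column RHS: 19 − 1·4 = 15.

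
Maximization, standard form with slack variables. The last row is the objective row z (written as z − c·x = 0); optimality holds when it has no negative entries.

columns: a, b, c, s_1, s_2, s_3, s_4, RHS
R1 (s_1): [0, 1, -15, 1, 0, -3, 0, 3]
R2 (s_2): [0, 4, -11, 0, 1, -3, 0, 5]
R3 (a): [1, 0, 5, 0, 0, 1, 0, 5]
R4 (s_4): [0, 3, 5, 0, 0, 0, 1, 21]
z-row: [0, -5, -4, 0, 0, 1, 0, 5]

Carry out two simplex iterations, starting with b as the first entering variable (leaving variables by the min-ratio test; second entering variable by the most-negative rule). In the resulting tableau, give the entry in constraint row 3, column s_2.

0

Ratio test on column b — row 1: 3/1 = 3; row 2: 5/4 = 5/4; row 3: entry 0 ≤ 0; row 4: 21/3 = 7. Minimum is 5/4 at row 2 (s_2 leaves); pivot element 4.
Divide row 2 by 4; eliminate column b from the other rows.
Second iteration: most negative z-row entry is -71/4 in column c, so c enters.
Ratio test on column c — row 1: entry -49/4 ≤ 0; row 2: entry -11/4 ≤ 0; row 3: 5/5 = 1; row 4: (69/4)/(53/4) = 69/53. Minimum is 1 at row 3 (a leaves); pivot element 5.
Divide row 3 by 5; eliminate column c from the other rows.
After both pivots, the entry at constraint row 3, column s_2 is 0.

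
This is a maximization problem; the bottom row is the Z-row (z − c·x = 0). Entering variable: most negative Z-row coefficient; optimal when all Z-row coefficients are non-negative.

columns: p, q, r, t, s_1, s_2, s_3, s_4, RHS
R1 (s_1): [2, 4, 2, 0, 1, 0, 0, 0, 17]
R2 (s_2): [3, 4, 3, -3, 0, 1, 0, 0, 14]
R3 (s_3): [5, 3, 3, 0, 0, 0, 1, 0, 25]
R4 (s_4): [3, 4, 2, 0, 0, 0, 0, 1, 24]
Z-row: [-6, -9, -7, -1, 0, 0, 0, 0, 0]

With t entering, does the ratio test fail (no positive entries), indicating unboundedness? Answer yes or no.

Every constraint-row entry in column t is ≤ 0, so increasing t is unbounded.

yes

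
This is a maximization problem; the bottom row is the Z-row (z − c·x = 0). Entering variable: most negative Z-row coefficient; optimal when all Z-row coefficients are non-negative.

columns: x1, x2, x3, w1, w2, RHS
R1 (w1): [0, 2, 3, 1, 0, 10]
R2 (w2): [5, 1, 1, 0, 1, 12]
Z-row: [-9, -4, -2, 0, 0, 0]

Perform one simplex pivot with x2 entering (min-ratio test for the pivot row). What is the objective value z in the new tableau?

20

Ratio test on column x2 — row 1: 10/2 = 5; row 2: 12/1 = 12. Minimum is 5 at row 1 (w1 leaves); pivot element 2.
Pivot on row 1; the Z-row RHS becomes 0 − (-4)·5 = 20.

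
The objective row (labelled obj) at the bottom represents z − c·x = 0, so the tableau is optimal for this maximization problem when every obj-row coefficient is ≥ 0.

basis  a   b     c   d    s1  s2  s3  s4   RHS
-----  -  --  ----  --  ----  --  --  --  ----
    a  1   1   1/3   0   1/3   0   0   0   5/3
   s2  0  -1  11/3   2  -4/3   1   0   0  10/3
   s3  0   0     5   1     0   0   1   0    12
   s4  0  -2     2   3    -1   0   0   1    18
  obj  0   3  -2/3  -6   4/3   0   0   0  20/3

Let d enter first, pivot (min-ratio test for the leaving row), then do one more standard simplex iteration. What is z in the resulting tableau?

30

Ratio test on column d — row 1: entry 0 ≤ 0; row 2: (10/3)/2 = 5/3; row 3: 12/1 = 12; row 4: 18/3 = 6. Minimum is 5/3 at row 2 (s2 leaves); pivot element 2.
Pivot on row 2; the obj-row RHS becomes 20/3 − (-6)·(5/3) = 50/3.
Next entering variable (most negative obj-row entry -8/3): s1.
Ratio test on column s1 — row 1: (5/3)/(1/3) = 5; row 2: entry -2/3 ≤ 0; row 3: (31/3)/(2/3) = 31/2; row 4: 13/1 = 13. Minimum is 5 at row 1 (a leaves); pivot element 1/3.
After the second pivot the obj-row RHS is 50/3 − (-8/3)·5 = 30.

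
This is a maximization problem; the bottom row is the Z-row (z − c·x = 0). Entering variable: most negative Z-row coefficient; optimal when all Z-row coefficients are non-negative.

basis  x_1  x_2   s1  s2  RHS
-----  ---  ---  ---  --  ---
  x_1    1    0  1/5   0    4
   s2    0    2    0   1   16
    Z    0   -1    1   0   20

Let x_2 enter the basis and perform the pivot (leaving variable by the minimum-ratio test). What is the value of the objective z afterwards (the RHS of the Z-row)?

28

Ratio test on column x_2 — row 1: entry 0 ≤ 0; row 2: 16/2 = 8. Minimum is 8 at row 2 (s2 leaves); pivot element 2.
Pivot on row 2; the Z-row RHS becomes 20 − (-1)·8 = 28.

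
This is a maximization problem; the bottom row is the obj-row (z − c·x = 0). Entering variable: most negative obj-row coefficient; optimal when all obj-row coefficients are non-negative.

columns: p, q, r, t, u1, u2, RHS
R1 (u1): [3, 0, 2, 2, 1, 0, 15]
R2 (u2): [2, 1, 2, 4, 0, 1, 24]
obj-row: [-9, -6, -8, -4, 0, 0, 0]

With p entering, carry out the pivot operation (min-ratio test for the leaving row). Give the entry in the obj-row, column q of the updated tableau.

-6

Ratio test on column p — row 1: 15/3 = 5; row 2: 24/2 = 12. Minimum is 5 at row 1 (u1 leaves); pivot element 3.
Divide row 1 by 3; eliminate column p from the other rows.
obj-row update in column q: -6 − (-9)·0 = -6.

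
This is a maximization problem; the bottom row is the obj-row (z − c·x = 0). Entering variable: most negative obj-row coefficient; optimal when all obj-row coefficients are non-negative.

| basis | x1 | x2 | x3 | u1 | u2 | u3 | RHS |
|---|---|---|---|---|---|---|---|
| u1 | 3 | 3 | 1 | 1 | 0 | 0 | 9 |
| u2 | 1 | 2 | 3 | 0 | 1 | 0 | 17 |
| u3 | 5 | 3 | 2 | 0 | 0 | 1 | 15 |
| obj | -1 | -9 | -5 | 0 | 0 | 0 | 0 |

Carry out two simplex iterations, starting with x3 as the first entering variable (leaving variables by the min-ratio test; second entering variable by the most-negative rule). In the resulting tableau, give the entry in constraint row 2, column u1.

Ratio test on column x3 — row 1: 9/1 = 9; row 2: 17/3 = 17/3; row 3: 15/2 = 15/2. Minimum is 17/3 at row 2 (u2 leaves); pivot element 3.
Divide row 2 by 3; eliminate column x3 from the other rows.
Second iteration: most negative obj-row entry is -17/3 in column x2, so x2 enters.
Ratio test on column x2 — row 1: (10/3)/(7/3) = 10/7; row 2: (17/3)/(2/3) = 17/2; row 3: (11/3)/(5/3) = 11/5. Minimum is 10/7 at row 1 (u1 leaves); pivot element 7/3.
Divide row 1 by 7/3; eliminate column x2 from the other rows.
After both pivots, the entry at constraint row 2, column u1 is -2/7.

-2/7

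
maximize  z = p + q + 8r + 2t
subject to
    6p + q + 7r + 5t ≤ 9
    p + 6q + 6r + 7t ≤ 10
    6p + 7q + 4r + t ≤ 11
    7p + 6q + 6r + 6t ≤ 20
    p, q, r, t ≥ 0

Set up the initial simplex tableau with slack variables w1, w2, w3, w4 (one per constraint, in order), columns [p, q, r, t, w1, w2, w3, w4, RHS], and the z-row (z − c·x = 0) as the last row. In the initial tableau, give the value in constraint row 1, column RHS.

9

The RHS of constraint 1 is b_1 = 9.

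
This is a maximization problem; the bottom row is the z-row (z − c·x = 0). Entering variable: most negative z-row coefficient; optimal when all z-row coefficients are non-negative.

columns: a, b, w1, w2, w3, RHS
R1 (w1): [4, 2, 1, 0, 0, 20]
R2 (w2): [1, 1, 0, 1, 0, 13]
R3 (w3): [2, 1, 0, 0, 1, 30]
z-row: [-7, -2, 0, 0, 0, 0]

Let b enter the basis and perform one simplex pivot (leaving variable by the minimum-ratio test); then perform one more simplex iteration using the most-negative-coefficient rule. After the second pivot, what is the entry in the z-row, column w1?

Ratio test on column b — row 1: 20/2 = 10; row 2: 13/1 = 13; row 3: 30/1 = 30. Minimum is 10 at row 1 (w1 leaves); pivot element 2.
Divide row 1 by 2; eliminate column b from the other rows.
Second iteration: most negative z-row entry is -3 in column a, so a enters.
Ratio test on column a — row 1: 10/2 = 5; row 2: entry -1 ≤ 0; row 3: entry 0 ≤ 0. Minimum is 5 at row 1 (b leaves); pivot element 2.
Divide row 1 by 2; eliminate column a from the other rows.
After both pivots, the entry at the z-row, column w1 is 7/4.

7/4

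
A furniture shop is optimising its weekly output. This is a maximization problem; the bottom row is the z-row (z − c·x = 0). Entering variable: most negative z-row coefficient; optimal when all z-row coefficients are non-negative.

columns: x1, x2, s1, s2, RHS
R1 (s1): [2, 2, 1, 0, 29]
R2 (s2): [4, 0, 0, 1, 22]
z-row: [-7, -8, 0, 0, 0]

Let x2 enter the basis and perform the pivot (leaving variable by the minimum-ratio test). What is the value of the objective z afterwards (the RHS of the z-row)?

Ratio test on column x2 — row 1: 29/2 = 29/2; row 2: entry 0 ≤ 0. Minimum is 29/2 at row 1 (s1 leaves); pivot element 2.
Pivot on row 1; the z-row RHS becomes 0 − (-8)·(29/2) = 116.

116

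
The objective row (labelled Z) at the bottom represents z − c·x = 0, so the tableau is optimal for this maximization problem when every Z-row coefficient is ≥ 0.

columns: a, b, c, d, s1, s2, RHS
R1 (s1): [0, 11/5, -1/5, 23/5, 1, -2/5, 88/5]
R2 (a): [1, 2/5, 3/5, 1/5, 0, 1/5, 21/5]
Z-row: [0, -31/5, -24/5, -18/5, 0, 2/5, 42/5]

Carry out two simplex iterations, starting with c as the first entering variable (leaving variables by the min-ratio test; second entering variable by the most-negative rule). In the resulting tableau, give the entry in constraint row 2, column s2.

Ratio test on column c — row 1: entry -1/5 ≤ 0; row 2: (21/5)/(3/5) = 7. Minimum is 7 at row 2 (a leaves); pivot element 3/5.
Divide row 2 by 3/5; eliminate column c from the other rows.
Second iteration: most negative Z-row entry is -3 in column b, so b enters.
Ratio test on column b — row 1: 19/(7/3) = 57/7; row 2: 7/(2/3) = 21/2. Minimum is 57/7 at row 1 (s1 leaves); pivot element 7/3.
Divide row 1 by 7/3; eliminate column b from the other rows.
After both pivots, the entry at constraint row 2, column s2 is 3/7.

3/7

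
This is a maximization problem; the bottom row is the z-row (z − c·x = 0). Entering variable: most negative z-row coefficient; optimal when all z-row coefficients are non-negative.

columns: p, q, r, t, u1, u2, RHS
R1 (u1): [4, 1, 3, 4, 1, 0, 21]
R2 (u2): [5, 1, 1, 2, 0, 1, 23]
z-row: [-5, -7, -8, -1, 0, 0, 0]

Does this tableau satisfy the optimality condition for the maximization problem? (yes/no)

The z-row has a negative entry -8 in column r, so it is not optimal.

no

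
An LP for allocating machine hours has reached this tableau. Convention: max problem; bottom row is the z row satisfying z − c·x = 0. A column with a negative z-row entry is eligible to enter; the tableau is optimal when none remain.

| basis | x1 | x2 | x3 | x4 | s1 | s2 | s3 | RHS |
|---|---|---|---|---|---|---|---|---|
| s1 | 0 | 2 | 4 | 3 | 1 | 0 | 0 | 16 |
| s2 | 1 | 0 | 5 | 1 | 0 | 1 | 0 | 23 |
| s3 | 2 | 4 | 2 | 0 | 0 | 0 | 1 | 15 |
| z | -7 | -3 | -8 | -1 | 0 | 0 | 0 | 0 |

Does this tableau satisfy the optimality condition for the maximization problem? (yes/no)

The z-row has a negative entry -8 in column x3, so it is not optimal.

no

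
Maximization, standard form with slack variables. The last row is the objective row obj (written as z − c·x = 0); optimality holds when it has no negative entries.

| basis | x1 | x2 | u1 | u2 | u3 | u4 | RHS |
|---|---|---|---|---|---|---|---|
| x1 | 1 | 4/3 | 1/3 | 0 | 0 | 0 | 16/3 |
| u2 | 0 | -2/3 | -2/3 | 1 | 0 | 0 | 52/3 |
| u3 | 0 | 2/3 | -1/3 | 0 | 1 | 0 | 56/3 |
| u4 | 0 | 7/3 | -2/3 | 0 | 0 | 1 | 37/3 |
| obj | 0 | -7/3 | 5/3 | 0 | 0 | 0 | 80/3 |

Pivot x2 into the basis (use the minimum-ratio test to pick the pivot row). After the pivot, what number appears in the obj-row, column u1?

Ratio test on column x2 — row 1: (16/3)/(4/3) = 4; row 2: entry -2/3 ≤ 0; row 3: (56/3)/(2/3) = 28; row 4: (37/3)/(7/3) = 37/7. Minimum is 4 at row 1 (x1 leaves); pivot element 4/3.
Divide row 1 by 4/3; eliminate column x2 from the other rows.
obj-row update in column u1: 5/3 − (-7/3)·(1/4) = 9/4.

9/4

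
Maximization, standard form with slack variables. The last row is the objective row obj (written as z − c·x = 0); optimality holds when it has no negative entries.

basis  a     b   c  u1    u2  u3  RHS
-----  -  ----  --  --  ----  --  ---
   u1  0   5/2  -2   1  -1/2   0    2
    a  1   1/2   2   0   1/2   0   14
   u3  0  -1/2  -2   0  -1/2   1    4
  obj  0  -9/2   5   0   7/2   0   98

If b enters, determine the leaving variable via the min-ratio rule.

u1

Column b entries and ratios — u1: 2/(5/2) = 4/5; a: 14/(1/2) = 28; u3: -1/2 ≤ 0, skip.
Smallest ratio is 4/5 in the row of u1, so u1 leaves.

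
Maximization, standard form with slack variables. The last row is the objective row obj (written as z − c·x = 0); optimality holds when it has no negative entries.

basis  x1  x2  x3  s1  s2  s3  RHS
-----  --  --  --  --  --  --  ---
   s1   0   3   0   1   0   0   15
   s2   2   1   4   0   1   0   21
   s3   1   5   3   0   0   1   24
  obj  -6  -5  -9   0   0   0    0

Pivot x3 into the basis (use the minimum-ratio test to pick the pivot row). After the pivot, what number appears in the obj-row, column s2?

9/4

Ratio test on column x3 — row 1: entry 0 ≤ 0; row 2: 21/4 = 21/4; row 3: 24/3 = 8. Minimum is 21/4 at row 2 (s2 leaves); pivot element 4.
Divide row 2 by 4; eliminate column x3 from the other rows.
obj-row update in column s2: 0 − (-9)·(1/4) = 9/4.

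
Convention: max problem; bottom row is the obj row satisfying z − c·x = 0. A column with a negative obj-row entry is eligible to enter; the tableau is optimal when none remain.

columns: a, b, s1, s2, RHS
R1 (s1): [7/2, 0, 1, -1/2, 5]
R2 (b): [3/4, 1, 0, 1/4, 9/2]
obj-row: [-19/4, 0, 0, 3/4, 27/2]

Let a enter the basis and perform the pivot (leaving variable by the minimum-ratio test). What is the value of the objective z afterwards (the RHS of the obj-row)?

Ratio test on column a — row 1: 5/(7/2) = 10/7; row 2: (9/2)/(3/4) = 6. Minimum is 10/7 at row 1 (s1 leaves); pivot element 7/2.
Pivot on row 1; the obj-row RHS becomes 27/2 − (-19/4)·(10/7) = 142/7.

142/7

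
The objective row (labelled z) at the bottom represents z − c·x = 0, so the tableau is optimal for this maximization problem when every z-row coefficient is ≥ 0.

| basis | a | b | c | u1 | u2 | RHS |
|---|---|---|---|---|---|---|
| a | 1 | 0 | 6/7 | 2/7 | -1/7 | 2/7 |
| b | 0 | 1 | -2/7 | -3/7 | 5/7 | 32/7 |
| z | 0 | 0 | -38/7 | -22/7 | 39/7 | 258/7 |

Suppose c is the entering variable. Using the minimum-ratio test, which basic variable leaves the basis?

a

Column c entries and ratios — a: (2/7)/(6/7) = 1/3; b: -2/7 ≤ 0, skip.
Smallest ratio is 1/3 in the row of a, so a leaves.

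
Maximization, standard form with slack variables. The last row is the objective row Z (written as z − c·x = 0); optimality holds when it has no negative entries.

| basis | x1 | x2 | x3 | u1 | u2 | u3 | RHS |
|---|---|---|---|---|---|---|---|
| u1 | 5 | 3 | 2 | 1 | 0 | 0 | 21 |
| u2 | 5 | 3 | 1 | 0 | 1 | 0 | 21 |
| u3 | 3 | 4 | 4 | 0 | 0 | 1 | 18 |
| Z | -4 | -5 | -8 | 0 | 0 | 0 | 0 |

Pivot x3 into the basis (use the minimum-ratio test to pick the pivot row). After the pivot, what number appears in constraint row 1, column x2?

Ratio test on column x3 — row 1: 21/2 = 21/2; row 2: 21/1 = 21; row 3: 18/4 = 9/2. Minimum is 9/2 at row 3 (u3 leaves); pivot element 4.
Divide row 3 by 4; eliminate column x3 from the other rows.
Row 1 update in column x2: 3 − 2·1 = 1.

1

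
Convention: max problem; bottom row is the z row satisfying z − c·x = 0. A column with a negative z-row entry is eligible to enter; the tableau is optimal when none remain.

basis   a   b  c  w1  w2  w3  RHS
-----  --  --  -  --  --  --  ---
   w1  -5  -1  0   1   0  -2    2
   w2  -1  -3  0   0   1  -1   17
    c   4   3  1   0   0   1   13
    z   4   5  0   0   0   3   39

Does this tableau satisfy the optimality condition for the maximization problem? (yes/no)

yes

Every z-row coefficient is ≥ 0, so the tableau is optimal.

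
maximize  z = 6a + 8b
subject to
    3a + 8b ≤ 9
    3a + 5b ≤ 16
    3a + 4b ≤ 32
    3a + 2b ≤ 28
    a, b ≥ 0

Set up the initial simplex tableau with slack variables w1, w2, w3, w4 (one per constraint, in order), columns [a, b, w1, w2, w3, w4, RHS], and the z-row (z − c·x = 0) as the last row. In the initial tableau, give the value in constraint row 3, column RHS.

32

The RHS of constraint 3 is b_3 = 32.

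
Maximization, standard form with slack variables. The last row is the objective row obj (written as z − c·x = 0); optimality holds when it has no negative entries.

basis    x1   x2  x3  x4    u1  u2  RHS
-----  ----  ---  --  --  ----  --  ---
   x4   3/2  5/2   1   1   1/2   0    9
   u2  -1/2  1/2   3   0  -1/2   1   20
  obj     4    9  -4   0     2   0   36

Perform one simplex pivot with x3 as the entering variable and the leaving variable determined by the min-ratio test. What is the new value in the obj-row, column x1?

10/3

Ratio test on column x3 — row 1: 9/1 = 9; row 2: 20/3 = 20/3. Minimum is 20/3 at row 2 (u2 leaves); pivot element 3.
Divide row 2 by 3; eliminate column x3 from the other rows.
obj-row update in column x1: 4 − (-4)·(-1/6) = 10/3.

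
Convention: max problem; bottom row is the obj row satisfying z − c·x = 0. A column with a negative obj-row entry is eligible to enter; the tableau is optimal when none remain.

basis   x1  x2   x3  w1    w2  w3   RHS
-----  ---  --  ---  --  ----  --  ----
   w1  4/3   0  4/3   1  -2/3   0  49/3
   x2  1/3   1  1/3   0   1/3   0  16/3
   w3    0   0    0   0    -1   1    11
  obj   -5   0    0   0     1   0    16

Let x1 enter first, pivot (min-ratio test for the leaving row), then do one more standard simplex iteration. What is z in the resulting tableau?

81

Ratio test on column x1 — row 1: (49/3)/(4/3) = 49/4; row 2: (16/3)/(1/3) = 16; row 3: entry 0 ≤ 0. Minimum is 49/4 at row 1 (w1 leaves); pivot element 4/3.
Pivot on row 1; the obj-row RHS becomes 16 − (-5)·(49/4) = 309/4.
Next entering variable (most negative obj-row entry -3/2): w2.
Ratio test on column w2 — row 1: entry -1/2 ≤ 0; row 2: (5/4)/(1/2) = 5/2; row 3: entry -1 ≤ 0. Minimum is 5/2 at row 2 (x2 leaves); pivot element 1/2.
After the second pivot the obj-row RHS is 309/4 − (-3/2)·(5/2) = 81.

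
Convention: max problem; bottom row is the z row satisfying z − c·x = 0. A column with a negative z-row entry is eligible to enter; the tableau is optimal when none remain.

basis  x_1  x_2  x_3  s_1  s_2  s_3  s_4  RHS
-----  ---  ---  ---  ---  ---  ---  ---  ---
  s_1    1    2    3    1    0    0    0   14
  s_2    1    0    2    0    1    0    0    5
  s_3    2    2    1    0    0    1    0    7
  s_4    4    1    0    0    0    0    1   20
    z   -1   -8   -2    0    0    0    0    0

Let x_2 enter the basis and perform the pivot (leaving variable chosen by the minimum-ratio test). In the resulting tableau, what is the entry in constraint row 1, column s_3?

Ratio test on column x_2 — row 1: 14/2 = 7; row 2: entry 0 ≤ 0; row 3: 7/2 = 7/2; row 4: 20/1 = 20. Minimum is 7/2 at row 3 (s_3 leaves); pivot element 2.
Divide row 3 by 2; eliminate column x_2 from the other rows.
Row 1 update in column s_3: 0 − 2·(1/2) = -1.

-1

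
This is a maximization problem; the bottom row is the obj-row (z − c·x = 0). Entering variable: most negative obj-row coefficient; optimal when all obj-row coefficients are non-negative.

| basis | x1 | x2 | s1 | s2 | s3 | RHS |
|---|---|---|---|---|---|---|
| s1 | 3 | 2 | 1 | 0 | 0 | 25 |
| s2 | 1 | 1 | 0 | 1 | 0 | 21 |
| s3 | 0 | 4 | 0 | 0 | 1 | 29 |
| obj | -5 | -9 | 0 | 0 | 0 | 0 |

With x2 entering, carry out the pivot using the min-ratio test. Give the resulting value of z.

261/4

Ratio test on column x2 — row 1: 25/2 = 25/2; row 2: 21/1 = 21; row 3: 29/4 = 29/4. Minimum is 29/4 at row 3 (s3 leaves); pivot element 4.
Pivot on row 3; the obj-row RHS becomes 0 − (-9)·(29/4) = 261/4.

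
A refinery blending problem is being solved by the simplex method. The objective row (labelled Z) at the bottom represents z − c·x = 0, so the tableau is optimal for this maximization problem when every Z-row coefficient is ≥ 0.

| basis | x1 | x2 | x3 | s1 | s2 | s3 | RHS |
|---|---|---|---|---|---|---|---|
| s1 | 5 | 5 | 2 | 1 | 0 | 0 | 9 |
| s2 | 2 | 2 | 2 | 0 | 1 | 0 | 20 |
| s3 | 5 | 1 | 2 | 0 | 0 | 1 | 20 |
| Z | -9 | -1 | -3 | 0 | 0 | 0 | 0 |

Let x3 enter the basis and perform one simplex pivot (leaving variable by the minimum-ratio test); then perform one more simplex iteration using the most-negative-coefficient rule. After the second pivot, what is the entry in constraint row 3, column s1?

-1

Ratio test on column x3 — row 1: 9/2 = 9/2; row 2: 20/2 = 10; row 3: 20/2 = 10. Minimum is 9/2 at row 1 (s1 leaves); pivot element 2.
Divide row 1 by 2; eliminate column x3 from the other rows.
Second iteration: most negative Z-row entry is -3/2 in column x1, so x1 enters.
Ratio test on column x1 — row 1: (9/2)/(5/2) = 9/5; row 2: entry -3 ≤ 0; row 3: entry 0 ≤ 0. Minimum is 9/5 at row 1 (x3 leaves); pivot element 5/2.
Divide row 1 by 5/2; eliminate column x1 from the other rows.
After both pivots, the entry at constraint row 3, column s1 is -1.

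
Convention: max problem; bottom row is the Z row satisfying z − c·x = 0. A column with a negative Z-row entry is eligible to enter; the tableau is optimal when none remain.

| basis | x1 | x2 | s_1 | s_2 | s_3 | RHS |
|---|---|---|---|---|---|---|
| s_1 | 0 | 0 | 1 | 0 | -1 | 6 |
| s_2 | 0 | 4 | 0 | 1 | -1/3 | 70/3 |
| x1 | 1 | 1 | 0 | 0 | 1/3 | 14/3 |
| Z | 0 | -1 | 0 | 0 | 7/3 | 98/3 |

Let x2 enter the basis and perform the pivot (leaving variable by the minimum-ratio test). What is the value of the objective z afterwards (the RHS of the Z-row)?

112/3

Ratio test on column x2 — row 1: entry 0 ≤ 0; row 2: (70/3)/4 = 35/6; row 3: (14/3)/1 = 14/3. Minimum is 14/3 at row 3 (x1 leaves); pivot element 1.
Pivot on row 3; the Z-row RHS becomes 98/3 − (-1)·(14/3) = 112/3.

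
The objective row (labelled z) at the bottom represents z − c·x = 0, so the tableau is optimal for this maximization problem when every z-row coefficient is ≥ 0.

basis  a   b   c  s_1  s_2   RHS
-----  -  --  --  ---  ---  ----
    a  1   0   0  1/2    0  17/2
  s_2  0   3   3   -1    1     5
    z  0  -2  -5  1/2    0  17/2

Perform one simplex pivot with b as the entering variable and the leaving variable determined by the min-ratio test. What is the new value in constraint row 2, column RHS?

5/3

Ratio test on column b — row 1: entry 0 ≤ 0; row 2: 5/3 = 5/3. Minimum is 5/3 at row 2 (s_2 leaves); pivot element 3.
Divide row 2 by 3; eliminate column b from the other rows.
In the new row 2, the RHS entry is the old entry divided by the pivot: 5/3 = 5/3.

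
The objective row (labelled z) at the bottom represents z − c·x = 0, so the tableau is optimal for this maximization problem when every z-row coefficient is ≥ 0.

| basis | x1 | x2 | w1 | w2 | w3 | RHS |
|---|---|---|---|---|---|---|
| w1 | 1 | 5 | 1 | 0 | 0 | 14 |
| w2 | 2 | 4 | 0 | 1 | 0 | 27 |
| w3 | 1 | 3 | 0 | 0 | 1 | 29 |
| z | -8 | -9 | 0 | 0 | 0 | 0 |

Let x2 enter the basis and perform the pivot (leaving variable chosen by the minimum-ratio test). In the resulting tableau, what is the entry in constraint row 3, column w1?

Ratio test on column x2 — row 1: 14/5 = 14/5; row 2: 27/4 = 27/4; row 3: 29/3 = 29/3. Minimum is 14/5 at row 1 (w1 leaves); pivot element 5.
Divide row 1 by 5; eliminate column x2 from the other rows.
Row 3 update in column w1: 0 − 3·(1/5) = -3/5.

-3/5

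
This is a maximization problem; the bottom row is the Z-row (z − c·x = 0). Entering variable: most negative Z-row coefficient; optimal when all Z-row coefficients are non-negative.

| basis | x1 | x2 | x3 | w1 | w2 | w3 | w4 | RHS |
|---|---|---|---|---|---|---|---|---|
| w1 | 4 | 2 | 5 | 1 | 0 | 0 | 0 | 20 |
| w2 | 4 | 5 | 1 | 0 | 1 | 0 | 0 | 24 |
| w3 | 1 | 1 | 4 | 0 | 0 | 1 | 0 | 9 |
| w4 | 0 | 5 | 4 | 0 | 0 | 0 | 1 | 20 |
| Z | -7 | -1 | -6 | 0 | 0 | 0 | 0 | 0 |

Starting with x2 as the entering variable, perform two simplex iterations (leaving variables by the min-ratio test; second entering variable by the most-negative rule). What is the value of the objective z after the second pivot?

Ratio test on column x2 — row 1: 20/2 = 10; row 2: 24/5 = 24/5; row 3: 9/1 = 9; row 4: 20/5 = 4. Minimum is 4 at row 4 (w4 leaves); pivot element 5.
Pivot on row 4; the Z-row RHS becomes 0 − (-1)·4 = 4.
Next entering variable (most negative Z-row entry -7): x1.
Ratio test on column x1 — row 1: 12/4 = 3; row 2: 4/4 = 1; row 3: 5/1 = 5; row 4: entry 0 ≤ 0. Minimum is 1 at row 2 (w2 leaves); pivot element 4.
After the second pivot the Z-row RHS is 4 − (-7)·1 = 11.

11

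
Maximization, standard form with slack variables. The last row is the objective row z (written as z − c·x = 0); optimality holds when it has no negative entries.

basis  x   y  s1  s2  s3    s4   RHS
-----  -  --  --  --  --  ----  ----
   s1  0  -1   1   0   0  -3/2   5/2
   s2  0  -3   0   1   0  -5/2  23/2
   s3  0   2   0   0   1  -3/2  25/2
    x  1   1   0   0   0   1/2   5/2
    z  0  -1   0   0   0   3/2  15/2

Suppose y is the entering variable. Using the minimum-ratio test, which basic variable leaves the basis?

Column y entries and ratios — s1: -1 ≤ 0, skip; s2: -3 ≤ 0, skip; s3: (25/2)/2 = 25/4; x: (5/2)/1 = 5/2.
Smallest ratio is 5/2 in the row of x, so x leaves.

x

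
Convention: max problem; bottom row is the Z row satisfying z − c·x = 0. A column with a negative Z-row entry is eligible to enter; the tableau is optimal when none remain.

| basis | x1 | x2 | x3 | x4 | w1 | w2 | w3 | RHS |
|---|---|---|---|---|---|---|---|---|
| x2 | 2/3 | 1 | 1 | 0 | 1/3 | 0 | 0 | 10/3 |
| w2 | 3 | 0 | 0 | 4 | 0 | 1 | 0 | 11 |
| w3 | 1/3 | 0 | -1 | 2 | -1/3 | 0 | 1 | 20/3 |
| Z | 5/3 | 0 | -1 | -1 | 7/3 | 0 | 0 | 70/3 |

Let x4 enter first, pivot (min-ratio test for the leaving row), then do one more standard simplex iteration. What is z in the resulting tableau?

Ratio test on column x4 — row 1: entry 0 ≤ 0; row 2: 11/4 = 11/4; row 3: (20/3)/2 = 10/3. Minimum is 11/4 at row 2 (w2 leaves); pivot element 4.
Pivot on row 2; the Z-row RHS becomes 70/3 − (-1)·(11/4) = 313/12.
Next entering variable (most negative Z-row entry -1): x3.
Ratio test on column x3 — row 1: (10/3)/1 = 10/3; row 2: entry 0 ≤ 0; row 3: entry -1 ≤ 0. Minimum is 10/3 at row 1 (x2 leaves); pivot element 1.
After the second pivot the Z-row RHS is 313/12 − (-1)·(10/3) = 353/12.

353/12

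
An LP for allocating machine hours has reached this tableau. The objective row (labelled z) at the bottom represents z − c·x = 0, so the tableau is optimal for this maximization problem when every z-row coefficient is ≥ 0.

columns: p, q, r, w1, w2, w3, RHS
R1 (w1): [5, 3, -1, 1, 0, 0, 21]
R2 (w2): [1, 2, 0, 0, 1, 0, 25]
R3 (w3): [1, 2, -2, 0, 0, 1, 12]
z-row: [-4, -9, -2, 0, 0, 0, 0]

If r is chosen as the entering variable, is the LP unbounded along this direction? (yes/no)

Every constraint-row entry in column r is ≤ 0, so increasing r is unbounded.

yes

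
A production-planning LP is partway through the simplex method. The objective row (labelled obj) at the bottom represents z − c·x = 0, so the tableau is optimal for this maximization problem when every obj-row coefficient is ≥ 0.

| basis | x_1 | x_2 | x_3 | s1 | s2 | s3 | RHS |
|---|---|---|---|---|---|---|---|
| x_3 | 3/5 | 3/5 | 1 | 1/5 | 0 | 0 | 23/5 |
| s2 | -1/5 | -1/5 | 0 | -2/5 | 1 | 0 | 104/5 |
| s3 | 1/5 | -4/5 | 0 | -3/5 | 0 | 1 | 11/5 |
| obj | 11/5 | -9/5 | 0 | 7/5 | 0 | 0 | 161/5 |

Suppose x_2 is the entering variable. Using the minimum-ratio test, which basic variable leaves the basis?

x_3

Column x_2 entries and ratios — x_3: (23/5)/(3/5) = 23/3; s2: -1/5 ≤ 0, skip; s3: -4/5 ≤ 0, skip.
Smallest ratio is 23/3 in the row of x_3, so x_3 leaves.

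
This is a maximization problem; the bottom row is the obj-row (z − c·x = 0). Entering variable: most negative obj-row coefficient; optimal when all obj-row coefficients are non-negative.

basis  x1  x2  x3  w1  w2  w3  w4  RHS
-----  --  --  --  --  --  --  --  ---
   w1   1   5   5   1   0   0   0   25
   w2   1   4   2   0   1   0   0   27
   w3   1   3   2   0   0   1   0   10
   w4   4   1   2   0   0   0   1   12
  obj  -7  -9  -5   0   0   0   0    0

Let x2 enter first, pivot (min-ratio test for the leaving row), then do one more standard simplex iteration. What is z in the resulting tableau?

Ratio test on column x2 — row 1: 25/5 = 5; row 2: 27/4 = 27/4; row 3: 10/3 = 10/3; row 4: 12/1 = 12. Minimum is 10/3 at row 3 (w3 leaves); pivot element 3.
Pivot on row 3; the obj-row RHS becomes 0 − (-9)·(10/3) = 30.
Next entering variable (most negative obj-row entry -4): x1.
Ratio test on column x1 — row 1: entry -2/3 ≤ 0; row 2: entry -1/3 ≤ 0; row 3: (10/3)/(1/3) = 10; row 4: (26/3)/(11/3) = 26/11. Minimum is 26/11 at row 4 (w4 leaves); pivot element 11/3.
After the second pivot the obj-row RHS is 30 − (-4)·(26/11) = 434/11.

434/11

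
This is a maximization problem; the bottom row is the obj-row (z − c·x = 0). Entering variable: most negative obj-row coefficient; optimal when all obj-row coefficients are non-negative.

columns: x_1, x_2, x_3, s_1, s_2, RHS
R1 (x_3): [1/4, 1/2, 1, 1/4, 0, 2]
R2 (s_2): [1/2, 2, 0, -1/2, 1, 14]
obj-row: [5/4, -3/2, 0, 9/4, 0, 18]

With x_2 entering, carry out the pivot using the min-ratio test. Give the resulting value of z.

24

Ratio test on column x_2 — row 1: 2/(1/2) = 4; row 2: 14/2 = 7. Minimum is 4 at row 1 (x_3 leaves); pivot element 1/2.
Pivot on row 1; the obj-row RHS becomes 18 − (-3/2)·4 = 24.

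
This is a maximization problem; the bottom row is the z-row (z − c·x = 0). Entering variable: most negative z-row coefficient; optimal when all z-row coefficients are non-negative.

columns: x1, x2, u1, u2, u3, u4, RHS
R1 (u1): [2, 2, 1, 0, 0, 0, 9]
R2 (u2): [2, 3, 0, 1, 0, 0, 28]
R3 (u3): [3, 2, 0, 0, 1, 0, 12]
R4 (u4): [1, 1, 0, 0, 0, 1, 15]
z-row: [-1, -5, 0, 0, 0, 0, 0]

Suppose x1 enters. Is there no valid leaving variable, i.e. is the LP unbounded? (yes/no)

no

Column x1 has positive entries in row(s) 1, 2, 3, 4, so the ratio test bounds it — not unbounded.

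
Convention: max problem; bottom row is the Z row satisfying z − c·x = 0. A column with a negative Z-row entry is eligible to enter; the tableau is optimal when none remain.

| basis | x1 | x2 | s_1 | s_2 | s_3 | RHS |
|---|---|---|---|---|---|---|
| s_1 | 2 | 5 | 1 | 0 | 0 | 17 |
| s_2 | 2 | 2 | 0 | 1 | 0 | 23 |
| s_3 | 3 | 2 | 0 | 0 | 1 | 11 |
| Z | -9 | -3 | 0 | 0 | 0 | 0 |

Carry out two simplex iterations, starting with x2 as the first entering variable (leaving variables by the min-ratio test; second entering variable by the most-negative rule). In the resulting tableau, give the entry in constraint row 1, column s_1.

Ratio test on column x2 — row 1: 17/5 = 17/5; row 2: 23/2 = 23/2; row 3: 11/2 = 11/2. Minimum is 17/5 at row 1 (s_1 leaves); pivot element 5.
Divide row 1 by 5; eliminate column x2 from the other rows.
Second iteration: most negative Z-row entry is -39/5 in column x1, so x1 enters.
Ratio test on column x1 — row 1: (17/5)/(2/5) = 17/2; row 2: (81/5)/(6/5) = 27/2; row 3: (21/5)/(11/5) = 21/11. Minimum is 21/11 at row 3 (s_3 leaves); pivot element 11/5.
Divide row 3 by 11/5; eliminate column x1 from the other rows.
After both pivots, the entry at constraint row 1, column s_1 is 3/11.

3/11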